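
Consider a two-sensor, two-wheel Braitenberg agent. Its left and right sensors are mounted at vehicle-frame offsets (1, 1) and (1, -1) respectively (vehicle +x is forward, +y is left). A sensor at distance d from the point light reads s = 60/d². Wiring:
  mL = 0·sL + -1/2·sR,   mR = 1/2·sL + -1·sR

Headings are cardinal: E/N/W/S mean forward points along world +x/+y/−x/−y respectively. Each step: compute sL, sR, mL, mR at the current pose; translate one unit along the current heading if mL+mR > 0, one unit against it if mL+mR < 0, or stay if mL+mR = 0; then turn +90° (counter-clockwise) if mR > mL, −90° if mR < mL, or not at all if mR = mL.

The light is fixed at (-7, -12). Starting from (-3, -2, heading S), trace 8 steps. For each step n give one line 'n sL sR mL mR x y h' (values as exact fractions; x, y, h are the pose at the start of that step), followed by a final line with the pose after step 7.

0 30/53 2/3 -1/3 -61/159 -3 -2 S
1 60/109 20/51 -10/51 -650/5559 -3 -1 W
2 15/34 15/29 -15/58 -585/1972 -2 -1 S
3 60/137 12/37 -6/37 -534/5069 -2 0 W
4 6/17 30/73 -15/73 -291/1241 -1 0 S
5 60/169 60/221 -30/221 -270/2873 -1 1 W
6 15/52 1/3 -1/6 -59/312 0 1 S
7 12/41 20/87 -10/87 -298/3567 0 2 W
final 1 2 S

n=0: pose=(-3,-2,S); sL=30/53, sR=2/3; mL=-1/3, mR=-61/159; mL+mR=-38/53 → advance -1; mR−mL=-8/159 → turn -1·90°
n=1: pose=(-3,-1,W); sL=60/109, sR=20/51; mL=-10/51, mR=-650/5559; mL+mR=-580/1853 → advance -1; mR−mL=440/5559 → turn +1·90°
n=2: pose=(-2,-1,S); sL=15/34, sR=15/29; mL=-15/58, mR=-585/1972; mL+mR=-1095/1972 → advance -1; mR−mL=-75/1972 → turn -1·90°
n=3: pose=(-2,0,W); sL=60/137, sR=12/37; mL=-6/37, mR=-534/5069; mL+mR=-1356/5069 → advance -1; mR−mL=288/5069 → turn +1·90°
n=4: pose=(-1,0,S); sL=6/17, sR=30/73; mL=-15/73, mR=-291/1241; mL+mR=-546/1241 → advance -1; mR−mL=-36/1241 → turn -1·90°
n=5: pose=(-1,1,W); sL=60/169, sR=60/221; mL=-30/221, mR=-270/2873; mL+mR=-660/2873 → advance -1; mR−mL=120/2873 → turn +1·90°
n=6: pose=(0,1,S); sL=15/52, sR=1/3; mL=-1/6, mR=-59/312; mL+mR=-37/104 → advance -1; mR−mL=-7/312 → turn -1·90°
n=7: pose=(0,2,W); sL=12/41, sR=20/87; mL=-10/87, mR=-298/3567; mL+mR=-236/1189 → advance -1; mR−mL=112/3567 → turn +1·90°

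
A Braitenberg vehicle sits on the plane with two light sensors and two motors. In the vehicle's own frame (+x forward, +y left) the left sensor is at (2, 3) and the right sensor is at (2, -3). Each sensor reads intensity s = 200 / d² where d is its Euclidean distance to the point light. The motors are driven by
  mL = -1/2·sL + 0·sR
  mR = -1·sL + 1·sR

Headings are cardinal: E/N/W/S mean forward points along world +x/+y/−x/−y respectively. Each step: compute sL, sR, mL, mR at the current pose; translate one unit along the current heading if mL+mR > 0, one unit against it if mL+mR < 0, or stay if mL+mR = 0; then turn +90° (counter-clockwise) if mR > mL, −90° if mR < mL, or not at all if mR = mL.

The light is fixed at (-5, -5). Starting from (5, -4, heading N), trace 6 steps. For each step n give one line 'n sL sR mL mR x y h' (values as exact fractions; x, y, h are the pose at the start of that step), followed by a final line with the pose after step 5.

n=0: pose=(5,-4,N); sL=100/29, sR=100/89; mL=-50/29, mR=-6000/2581; mL+mR=-10450/2581 → advance -1; mR−mL=-1550/2581 → turn -1·90°
n=1: pose=(5,-5,E); sL=200/153, sR=200/153; mL=-100/153, mR=0; mL+mR=-100/153 → advance -1; mR−mL=100/153 → turn +1·90°
n=2: pose=(4,-5,N); sL=5, sR=50/37; mL=-5/2, mR=-135/37; mL+mR=-455/74 → advance -1; mR−mL=-85/74 → turn -1·90°
n=3: pose=(4,-6,E); sL=8/5, sR=200/137; mL=-4/5, mR=-96/685; mL+mR=-644/685 → advance -1; mR−mL=452/685 → turn +1·90°
n=4: pose=(3,-6,N); sL=100/13, sR=100/61; mL=-50/13, mR=-4800/793; mL+mR=-7850/793 → advance -1; mR−mL=-1750/793 → turn -1·90°
n=5: pose=(3,-7,E); sL=200/101, sR=8/5; mL=-100/101, mR=-192/505; mL+mR=-692/505 → advance -1; mR−mL=308/505 → turn +1·90°

0 100/29 100/89 -50/29 -6000/2581 5 -4 N
1 200/153 200/153 -100/153 0 5 -5 E
2 5 50/37 -5/2 -135/37 4 -5 N
3 8/5 200/137 -4/5 -96/685 4 -6 E
4 100/13 100/61 -50/13 -4800/793 3 -6 N
5 200/101 8/5 -100/101 -192/505 3 -7 E
final 2 -7 N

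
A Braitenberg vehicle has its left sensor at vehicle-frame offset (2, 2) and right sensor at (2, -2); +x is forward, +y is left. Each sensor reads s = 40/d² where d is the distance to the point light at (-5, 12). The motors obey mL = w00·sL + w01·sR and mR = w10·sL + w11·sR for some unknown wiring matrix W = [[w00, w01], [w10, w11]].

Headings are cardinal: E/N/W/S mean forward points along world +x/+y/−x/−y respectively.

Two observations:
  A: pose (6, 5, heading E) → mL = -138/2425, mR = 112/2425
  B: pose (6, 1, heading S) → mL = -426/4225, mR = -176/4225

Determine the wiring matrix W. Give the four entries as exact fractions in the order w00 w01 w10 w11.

obs A: pose=(6,5,E) → sL=20/97, sR=4/25, mL=-138/2425, mR=112/2425
obs B: pose=(6,1,S) → sL=20/169, sR=4/25, mL=-426/4225, mR=-176/4225
sensor matrix S = [[20/97, 4/25], [20/169, 4/25]]; det S = 1152/81965
solve [mL_A; mL_B] = S·[w00; w01] and [mR_A; mR_B] = S·[w10; w11]:
  w00 = 1/2, w01 = -1, w10 = 1, w11 = -1

1/2 -1 1 -1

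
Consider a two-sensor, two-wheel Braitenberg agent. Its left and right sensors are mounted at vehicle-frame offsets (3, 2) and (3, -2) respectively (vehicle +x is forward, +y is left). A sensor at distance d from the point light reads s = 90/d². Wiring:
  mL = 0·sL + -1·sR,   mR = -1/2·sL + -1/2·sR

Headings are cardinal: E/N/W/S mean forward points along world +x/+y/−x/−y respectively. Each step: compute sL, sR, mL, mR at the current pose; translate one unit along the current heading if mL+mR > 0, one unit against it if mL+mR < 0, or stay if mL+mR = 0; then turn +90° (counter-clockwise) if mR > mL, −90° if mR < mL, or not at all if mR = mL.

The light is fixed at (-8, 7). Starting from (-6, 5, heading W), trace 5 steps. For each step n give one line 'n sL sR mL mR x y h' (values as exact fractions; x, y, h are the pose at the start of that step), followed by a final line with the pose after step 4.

n=0: pose=(-6,5,W); sL=90/17, sR=90; mL=-90, mR=-810/17; mL+mR=-2340/17 → advance -1; mR−mL=720/17 → turn +1·90°
n=1: pose=(-5,5,S); sL=9/5, sR=45/13; mL=-45/13, mR=-171/65; mL+mR=-396/65 → advance -1; mR−mL=54/65 → turn +1·90°
n=2: pose=(-5,6,E); sL=90/37, sR=2; mL=-2, mR=-82/37; mL+mR=-156/37 → advance -1; mR−mL=-8/37 → turn -1·90°
n=3: pose=(-6,6,S); sL=45/16, sR=45/8; mL=-45/8, mR=-135/32; mL+mR=-315/32 → advance -1; mR−mL=45/32 → turn +1·90°
n=4: pose=(-6,7,E); sL=90/29, sR=90/29; mL=-90/29, mR=-90/29; mL+mR=-180/29 → advance -1; mR−mL=0 → turn +0·90°

0 90/17 90 -90 -810/17 -6 5 W
1 9/5 45/13 -45/13 -171/65 -5 5 S
2 90/37 2 -2 -82/37 -5 6 E
3 45/16 45/8 -45/8 -135/32 -6 6 S
4 90/29 90/29 -90/29 -90/29 -6 7 E
final -7 7 E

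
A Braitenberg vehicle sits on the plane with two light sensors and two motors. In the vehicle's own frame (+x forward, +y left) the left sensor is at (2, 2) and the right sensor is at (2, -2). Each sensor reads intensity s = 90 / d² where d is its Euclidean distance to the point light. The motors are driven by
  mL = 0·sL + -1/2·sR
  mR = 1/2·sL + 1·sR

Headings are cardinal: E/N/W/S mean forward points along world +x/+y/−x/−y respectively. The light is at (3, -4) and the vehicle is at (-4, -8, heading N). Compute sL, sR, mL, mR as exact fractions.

left sensor world pos  = (-6, -6); dL² = 85
right sensor world pos = (-2, -6); dR² = 29
sL = 90/85 = 18/17
sR = 90/29 = 90/29
mL = 0·sL + -1/2·sR = -45/29
mR = 1/2·sL + 1·sR = 1791/493

18/17 90/29 -45/29 1791/493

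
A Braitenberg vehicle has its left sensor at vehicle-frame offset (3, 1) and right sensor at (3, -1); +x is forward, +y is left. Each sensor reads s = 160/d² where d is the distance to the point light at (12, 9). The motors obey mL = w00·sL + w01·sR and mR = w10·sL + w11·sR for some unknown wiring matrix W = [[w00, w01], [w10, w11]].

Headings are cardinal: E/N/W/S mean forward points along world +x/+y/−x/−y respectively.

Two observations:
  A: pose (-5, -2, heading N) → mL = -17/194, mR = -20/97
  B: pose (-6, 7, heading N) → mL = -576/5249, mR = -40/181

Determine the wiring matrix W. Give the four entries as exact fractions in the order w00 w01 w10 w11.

obs A: pose=(-5,-2,N) → sL=40/97, sR=1/2, mL=-17/194, mR=-20/97
obs B: pose=(-6,7,N) → sL=80/181, sR=16/29, mL=-576/5249, mR=-40/181
sensor matrix S = [[40/97, 1/2], [80/181, 16/29]]; det S = 3320/509153
solve [mL_A; mL_B] = S·[w00; w01] and [mR_A; mR_B] = S·[w10; w11]:
  w00 = 1, w01 = -1, w10 = -1/2, w11 = 0

1 -1 -1/2 0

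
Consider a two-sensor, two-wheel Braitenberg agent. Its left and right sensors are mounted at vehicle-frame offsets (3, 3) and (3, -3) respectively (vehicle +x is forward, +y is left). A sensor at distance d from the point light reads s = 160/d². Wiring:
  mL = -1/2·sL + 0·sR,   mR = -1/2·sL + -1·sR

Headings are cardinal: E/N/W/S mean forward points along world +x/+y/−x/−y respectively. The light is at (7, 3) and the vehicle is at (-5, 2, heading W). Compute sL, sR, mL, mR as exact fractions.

160/241 160/229 -80/241 -56880/55189

left sensor world pos  = (-8, -1); dL² = 241
right sensor world pos = (-8, 5); dR² = 229
sL = 160/241 = 160/241
sR = 160/229 = 160/229
mL = -1/2·sL + 0·sR = -80/241
mR = -1/2·sL + -1·sR = -56880/55189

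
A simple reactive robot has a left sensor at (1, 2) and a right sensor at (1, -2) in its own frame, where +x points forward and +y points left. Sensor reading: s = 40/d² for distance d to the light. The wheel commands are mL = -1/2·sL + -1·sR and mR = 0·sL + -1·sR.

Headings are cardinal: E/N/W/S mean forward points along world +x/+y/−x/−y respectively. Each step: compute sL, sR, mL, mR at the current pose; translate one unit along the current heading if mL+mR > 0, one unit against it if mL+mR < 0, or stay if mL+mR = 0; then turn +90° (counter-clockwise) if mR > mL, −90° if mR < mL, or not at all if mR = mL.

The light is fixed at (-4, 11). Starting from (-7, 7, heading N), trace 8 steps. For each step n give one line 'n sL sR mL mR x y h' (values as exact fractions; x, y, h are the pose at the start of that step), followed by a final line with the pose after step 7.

0 20/17 4 -78/17 -4 -7 7 N
1 8/13 8/5 -124/65 -8/5 -7 6 W
2 10/9 10/13 -155/117 -10/13 -6 6 S
3 8 40/37 -188/37 -40/37 -6 7 E
4 20/17 4 -78/17 -4 -7 7 N
5 8/13 8/5 -124/65 -8/5 -7 6 W
6 10/9 10/13 -155/117 -10/13 -6 6 S
7 8 40/37 -188/37 -40/37 -6 7 E
final -7 7 N

n=0: pose=(-7,7,N); sL=20/17, sR=4; mL=-78/17, mR=-4; mL+mR=-146/17 → advance -1; mR−mL=10/17 → turn +1·90°
n=1: pose=(-7,6,W); sL=8/13, sR=8/5; mL=-124/65, mR=-8/5; mL+mR=-228/65 → advance -1; mR−mL=4/13 → turn +1·90°
n=2: pose=(-6,6,S); sL=10/9, sR=10/13; mL=-155/117, mR=-10/13; mL+mR=-245/117 → advance -1; mR−mL=5/9 → turn +1·90°
n=3: pose=(-6,7,E); sL=8, sR=40/37; mL=-188/37, mR=-40/37; mL+mR=-228/37 → advance -1; mR−mL=4 → turn +1·90°
n=4: pose=(-7,7,N); sL=20/17, sR=4; mL=-78/17, mR=-4; mL+mR=-146/17 → advance -1; mR−mL=10/17 → turn +1·90°
n=5: pose=(-7,6,W); sL=8/13, sR=8/5; mL=-124/65, mR=-8/5; mL+mR=-228/65 → advance -1; mR−mL=4/13 → turn +1·90°
n=6: pose=(-6,6,S); sL=10/9, sR=10/13; mL=-155/117, mR=-10/13; mL+mR=-245/117 → advance -1; mR−mL=5/9 → turn +1·90°
n=7: pose=(-6,7,E); sL=8, sR=40/37; mL=-188/37, mR=-40/37; mL+mR=-228/37 → advance -1; mR−mL=4 → turn +1·90°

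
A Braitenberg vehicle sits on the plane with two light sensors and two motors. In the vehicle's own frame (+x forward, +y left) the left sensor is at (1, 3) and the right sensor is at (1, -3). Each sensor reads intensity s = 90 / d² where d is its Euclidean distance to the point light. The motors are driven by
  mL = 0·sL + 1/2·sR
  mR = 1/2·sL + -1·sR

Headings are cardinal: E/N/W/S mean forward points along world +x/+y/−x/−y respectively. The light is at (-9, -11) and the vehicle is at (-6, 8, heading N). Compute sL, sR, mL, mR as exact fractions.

9/40 45/218 45/436 -819/8720

left sensor world pos  = (-9, 9); dL² = 400
right sensor world pos = (-3, 9); dR² = 436
sL = 90/400 = 9/40
sR = 90/436 = 45/218
mL = 0·sL + 1/2·sR = 45/436
mR = 1/2·sL + -1·sR = -819/8720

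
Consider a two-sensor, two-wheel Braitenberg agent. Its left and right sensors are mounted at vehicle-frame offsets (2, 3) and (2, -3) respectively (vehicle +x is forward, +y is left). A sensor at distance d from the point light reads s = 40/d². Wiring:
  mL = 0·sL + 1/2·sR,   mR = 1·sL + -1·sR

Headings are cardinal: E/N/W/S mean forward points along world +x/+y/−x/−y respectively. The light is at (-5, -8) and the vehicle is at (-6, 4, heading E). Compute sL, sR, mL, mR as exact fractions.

20/113 20/41 10/41 -1440/4633

left sensor world pos  = (-4, 7); dL² = 226
right sensor world pos = (-4, 1); dR² = 82
sL = 40/226 = 20/113
sR = 40/82 = 20/41
mL = 0·sL + 1/2·sR = 10/41
mR = 1·sL + -1·sR = -1440/4633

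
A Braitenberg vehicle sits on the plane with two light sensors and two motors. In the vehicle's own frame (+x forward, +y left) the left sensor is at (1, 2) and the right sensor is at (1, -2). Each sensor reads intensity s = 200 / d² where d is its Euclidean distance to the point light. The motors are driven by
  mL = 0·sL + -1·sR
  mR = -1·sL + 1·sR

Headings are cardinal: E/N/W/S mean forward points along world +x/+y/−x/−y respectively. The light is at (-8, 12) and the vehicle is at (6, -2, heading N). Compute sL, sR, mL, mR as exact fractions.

left sensor world pos  = (4, -1); dL² = 313
right sensor world pos = (8, -1); dR² = 425
sL = 200/313 = 200/313
sR = 200/425 = 8/17
mL = 0·sL + -1·sR = -8/17
mR = -1·sL + 1·sR = -896/5321

200/313 8/17 -8/17 -896/5321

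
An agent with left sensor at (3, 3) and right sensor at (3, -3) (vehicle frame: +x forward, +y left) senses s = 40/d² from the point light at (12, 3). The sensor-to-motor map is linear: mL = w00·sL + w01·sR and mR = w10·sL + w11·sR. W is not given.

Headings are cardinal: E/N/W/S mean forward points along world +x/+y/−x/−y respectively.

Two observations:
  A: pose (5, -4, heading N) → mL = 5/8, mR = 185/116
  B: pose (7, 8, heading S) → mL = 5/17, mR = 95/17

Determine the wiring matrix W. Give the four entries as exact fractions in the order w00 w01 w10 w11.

0 1/2 1 1

obs A: pose=(5,-4,N) → sL=10/29, sR=5/4, mL=5/8, mR=185/116
obs B: pose=(7,8,S) → sL=5, sR=10/17, mL=5/17, mR=95/17
sensor matrix S = [[10/29, 5/4], [5, 10/17]]; det S = -11925/1972
solve [mL_A; mL_B] = S·[w00; w01] and [mR_A; mR_B] = S·[w10; w11]:
  w00 = 0, w01 = 1/2, w10 = 1, w11 = 1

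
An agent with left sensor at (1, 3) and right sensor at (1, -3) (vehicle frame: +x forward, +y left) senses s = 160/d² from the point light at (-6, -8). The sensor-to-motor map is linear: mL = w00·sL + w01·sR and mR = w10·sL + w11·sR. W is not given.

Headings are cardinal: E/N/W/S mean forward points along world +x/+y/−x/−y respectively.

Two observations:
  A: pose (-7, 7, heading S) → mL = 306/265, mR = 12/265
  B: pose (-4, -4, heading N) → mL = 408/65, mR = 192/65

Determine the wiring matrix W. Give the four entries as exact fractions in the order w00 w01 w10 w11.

1/2 1 1 -1

obs A: pose=(-7,7,S) → sL=4/5, sR=40/53, mL=306/265, mR=12/265
obs B: pose=(-4,-4,N) → sL=80/13, sR=16/5, mL=408/65, mR=192/65
sensor matrix S = [[4/5, 40/53], [80/13, 16/5]]; det S = -35904/17225
solve [mL_A; mL_B] = S·[w00; w01] and [mR_A; mR_B] = S·[w10; w11]:
  w00 = 1/2, w01 = 1, w10 = 1, w11 = -1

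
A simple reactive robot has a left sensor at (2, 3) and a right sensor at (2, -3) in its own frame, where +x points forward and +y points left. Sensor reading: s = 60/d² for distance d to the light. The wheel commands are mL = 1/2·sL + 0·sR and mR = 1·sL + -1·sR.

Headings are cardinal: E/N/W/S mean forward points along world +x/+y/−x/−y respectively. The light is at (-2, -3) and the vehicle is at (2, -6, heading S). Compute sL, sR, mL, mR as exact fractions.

left sensor world pos  = (5, -8); dL² = 74
right sensor world pos = (-1, -8); dR² = 26
sL = 60/74 = 30/37
sR = 60/26 = 30/13
mL = 1/2·sL + 0·sR = 15/37
mR = 1·sL + -1·sR = -720/481

30/37 30/13 15/37 -720/481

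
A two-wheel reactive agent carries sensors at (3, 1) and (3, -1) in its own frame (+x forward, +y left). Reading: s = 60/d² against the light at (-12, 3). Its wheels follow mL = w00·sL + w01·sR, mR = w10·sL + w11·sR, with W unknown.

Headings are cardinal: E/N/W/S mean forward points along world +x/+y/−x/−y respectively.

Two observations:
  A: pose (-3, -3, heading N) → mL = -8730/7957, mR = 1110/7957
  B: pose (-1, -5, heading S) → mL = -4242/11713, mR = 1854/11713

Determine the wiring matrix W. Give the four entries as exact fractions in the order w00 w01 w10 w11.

-1 -1/2 -1/2 1

obs A: pose=(-3,-3,N) → sL=60/73, sR=60/109, mL=-8730/7957, mR=1110/7957
obs B: pose=(-1,-5,S) → sL=12/53, sR=60/221, mL=-4242/11713, mR=1854/11713
sensor matrix S = [[60/73, 60/109], [12/53, 60/221]]; det S = 9181440/93200341
solve [mL_A; mL_B] = S·[w00; w01] and [mR_A; mR_B] = S·[w10; w11]:
  w00 = -1, w01 = -1/2, w10 = -1/2, w11 = 1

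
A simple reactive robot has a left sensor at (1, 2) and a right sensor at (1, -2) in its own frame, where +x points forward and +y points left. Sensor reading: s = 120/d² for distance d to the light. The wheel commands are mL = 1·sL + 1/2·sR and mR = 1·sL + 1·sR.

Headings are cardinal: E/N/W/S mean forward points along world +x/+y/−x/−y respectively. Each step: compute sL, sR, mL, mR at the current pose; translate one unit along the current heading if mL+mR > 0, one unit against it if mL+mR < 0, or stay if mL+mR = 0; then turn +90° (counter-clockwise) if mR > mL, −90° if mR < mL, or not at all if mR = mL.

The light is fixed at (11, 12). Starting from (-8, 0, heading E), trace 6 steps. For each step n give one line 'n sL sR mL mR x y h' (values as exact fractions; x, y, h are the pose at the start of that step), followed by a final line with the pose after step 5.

0 15/53 3/13 549/1378 354/689 -8 0 E
1 120/521 120/377 76500/196417 107760/196417 -7 0 N
2 12/53 60/221 4242/11713 5832/11713 -7 1 W
3 120/433 8/39 6412/16887 8144/16887 -8 1 S
4 15/53 3/13 549/1378 354/689 -8 0 E
5 120/521 120/377 76500/196417 107760/196417 -7 0 N
final -7 1 W

n=0: pose=(-8,0,E); sL=15/53, sR=3/13; mL=549/1378, mR=354/689; mL+mR=1257/1378 → advance +1; mR−mL=3/26 → turn +1·90°
n=1: pose=(-7,0,N); sL=120/521, sR=120/377; mL=76500/196417, mR=107760/196417; mL+mR=184260/196417 → advance +1; mR−mL=60/377 → turn +1·90°
n=2: pose=(-7,1,W); sL=12/53, sR=60/221; mL=4242/11713, mR=5832/11713; mL+mR=10074/11713 → advance +1; mR−mL=30/221 → turn +1·90°
n=3: pose=(-8,1,S); sL=120/433, sR=8/39; mL=6412/16887, mR=8144/16887; mL+mR=4852/5629 → advance +1; mR−mL=4/39 → turn +1·90°
n=4: pose=(-8,0,E); sL=15/53, sR=3/13; mL=549/1378, mR=354/689; mL+mR=1257/1378 → advance +1; mR−mL=3/26 → turn +1·90°
n=5: pose=(-7,0,N); sL=120/521, sR=120/377; mL=76500/196417, mR=107760/196417; mL+mR=184260/196417 → advance +1; mR−mL=60/377 → turn +1·90°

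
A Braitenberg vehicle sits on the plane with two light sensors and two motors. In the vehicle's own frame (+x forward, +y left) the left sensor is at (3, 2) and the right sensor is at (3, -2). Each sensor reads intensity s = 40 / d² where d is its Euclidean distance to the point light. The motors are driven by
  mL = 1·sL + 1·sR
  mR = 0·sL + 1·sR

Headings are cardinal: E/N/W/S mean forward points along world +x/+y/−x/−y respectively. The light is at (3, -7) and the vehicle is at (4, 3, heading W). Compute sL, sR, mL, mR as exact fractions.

left sensor world pos  = (1, 1); dL² = 68
right sensor world pos = (1, 5); dR² = 148
sL = 40/68 = 10/17
sR = 40/148 = 10/37
mL = 1·sL + 1·sR = 540/629
mR = 0·sL + 1·sR = 10/37

10/17 10/37 540/629 10/37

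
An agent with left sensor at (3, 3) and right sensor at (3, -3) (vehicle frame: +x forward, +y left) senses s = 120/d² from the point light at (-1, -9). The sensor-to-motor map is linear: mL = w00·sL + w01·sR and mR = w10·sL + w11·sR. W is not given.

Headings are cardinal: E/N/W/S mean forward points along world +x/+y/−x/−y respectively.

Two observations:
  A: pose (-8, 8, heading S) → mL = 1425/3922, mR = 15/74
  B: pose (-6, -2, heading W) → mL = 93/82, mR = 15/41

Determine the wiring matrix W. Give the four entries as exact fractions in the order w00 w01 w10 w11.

obs A: pose=(-8,8,S) → sL=30/53, sR=15/37, mL=1425/3922, mR=15/74
obs B: pose=(-6,-2,W) → sL=3/2, sR=30/41, mL=93/82, mR=15/41
sensor matrix S = [[30/53, 15/37], [3/2, 30/41]]; det S = -31185/160802
solve [mL_A; mL_B] = S·[w00; w01] and [mR_A; mR_B] = S·[w10; w11]:
  w00 = 1, w01 = -1/2, w10 = 0, w11 = 1/2

1 -1/2 0 1/2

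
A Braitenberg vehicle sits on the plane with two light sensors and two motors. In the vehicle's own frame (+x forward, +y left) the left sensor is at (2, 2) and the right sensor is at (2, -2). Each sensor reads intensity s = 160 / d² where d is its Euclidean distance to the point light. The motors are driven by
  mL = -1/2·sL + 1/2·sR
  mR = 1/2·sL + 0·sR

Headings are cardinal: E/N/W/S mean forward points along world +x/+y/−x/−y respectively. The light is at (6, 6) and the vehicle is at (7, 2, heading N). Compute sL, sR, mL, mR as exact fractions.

32 160/13 -128/13 16

left sensor world pos  = (5, 4); dL² = 5
right sensor world pos = (9, 4); dR² = 13
sL = 160/5 = 32
sR = 160/13 = 160/13
mL = -1/2·sL + 1/2·sR = -128/13
mR = 1/2·sL + 0·sR = 16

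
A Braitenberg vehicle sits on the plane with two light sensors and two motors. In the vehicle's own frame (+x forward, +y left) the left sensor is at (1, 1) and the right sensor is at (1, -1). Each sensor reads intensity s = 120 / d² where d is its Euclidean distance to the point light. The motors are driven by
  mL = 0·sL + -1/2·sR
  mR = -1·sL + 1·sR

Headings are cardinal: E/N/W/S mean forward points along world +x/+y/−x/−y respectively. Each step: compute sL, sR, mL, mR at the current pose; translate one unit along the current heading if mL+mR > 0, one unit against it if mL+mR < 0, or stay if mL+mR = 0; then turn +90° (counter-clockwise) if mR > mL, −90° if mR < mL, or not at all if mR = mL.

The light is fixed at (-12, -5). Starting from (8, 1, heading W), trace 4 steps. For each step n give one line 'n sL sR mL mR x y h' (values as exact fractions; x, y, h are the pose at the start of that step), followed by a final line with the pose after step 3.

n=0: pose=(8,1,W); sL=60/193, sR=12/41; mL=-6/41, mR=-144/7913; mL+mR=-1302/7913 → advance -1; mR−mL=1014/7913 → turn +1·90°
n=1: pose=(9,1,S); sL=120/509, sR=24/85; mL=-12/85, mR=2016/43265; mL+mR=-4092/43265 → advance -1; mR−mL=8124/43265 → turn +1·90°
n=2: pose=(9,2,E); sL=30/137, sR=3/13; mL=-3/26, mR=21/1781; mL+mR=-369/3562 → advance -1; mR−mL=453/3562 → turn +1·90°
n=3: pose=(8,2,N); sL=24/85, sR=24/101; mL=-12/101, mR=-384/8585; mL+mR=-1404/8585 → advance -1; mR−mL=636/8585 → turn +1·90°

0 60/193 12/41 -6/41 -144/7913 8 1 W
1 120/509 24/85 -12/85 2016/43265 9 1 S
2 30/137 3/13 -3/26 21/1781 9 2 E
3 24/85 24/101 -12/101 -384/8585 8 2 N
final 8 1 W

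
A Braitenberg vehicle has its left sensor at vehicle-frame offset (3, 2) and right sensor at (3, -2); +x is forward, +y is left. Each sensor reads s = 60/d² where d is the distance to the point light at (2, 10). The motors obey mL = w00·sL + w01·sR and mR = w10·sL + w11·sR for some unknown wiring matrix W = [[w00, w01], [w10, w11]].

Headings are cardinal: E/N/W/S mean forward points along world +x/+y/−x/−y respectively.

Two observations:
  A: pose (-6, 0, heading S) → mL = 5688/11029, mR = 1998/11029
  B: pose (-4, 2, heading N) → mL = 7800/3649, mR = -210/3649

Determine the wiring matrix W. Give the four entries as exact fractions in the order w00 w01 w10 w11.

obs A: pose=(-6,0,S) → sL=12/41, sR=60/269, mL=5688/11029, mR=1998/11029
obs B: pose=(-4,2,N) → sL=60/89, sR=60/41, mL=7800/3649, mR=-210/3649
sensor matrix S = [[12/41, 60/269], [60/89, 60/41]]; det S = 11185920/40244821
solve [mL_A; mL_B] = S·[w00; w01] and [mR_A; mR_B] = S·[w10; w11]:
  w00 = 1, w01 = 1, w10 = 1, w11 = -1/2

1 1 1 -1/2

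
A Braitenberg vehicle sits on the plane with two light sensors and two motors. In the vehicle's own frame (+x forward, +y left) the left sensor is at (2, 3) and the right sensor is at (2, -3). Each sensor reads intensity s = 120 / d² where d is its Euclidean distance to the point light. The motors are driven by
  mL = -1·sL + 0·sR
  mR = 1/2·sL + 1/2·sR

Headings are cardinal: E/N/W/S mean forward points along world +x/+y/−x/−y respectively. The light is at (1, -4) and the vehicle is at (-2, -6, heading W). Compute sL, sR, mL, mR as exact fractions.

left sensor world pos  = (-4, -9); dL² = 50
right sensor world pos = (-4, -3); dR² = 26
sL = 120/50 = 12/5
sR = 120/26 = 60/13
mL = -1·sL + 0·sR = -12/5
mR = 1/2·sL + 1/2·sR = 228/65

12/5 60/13 -12/5 228/65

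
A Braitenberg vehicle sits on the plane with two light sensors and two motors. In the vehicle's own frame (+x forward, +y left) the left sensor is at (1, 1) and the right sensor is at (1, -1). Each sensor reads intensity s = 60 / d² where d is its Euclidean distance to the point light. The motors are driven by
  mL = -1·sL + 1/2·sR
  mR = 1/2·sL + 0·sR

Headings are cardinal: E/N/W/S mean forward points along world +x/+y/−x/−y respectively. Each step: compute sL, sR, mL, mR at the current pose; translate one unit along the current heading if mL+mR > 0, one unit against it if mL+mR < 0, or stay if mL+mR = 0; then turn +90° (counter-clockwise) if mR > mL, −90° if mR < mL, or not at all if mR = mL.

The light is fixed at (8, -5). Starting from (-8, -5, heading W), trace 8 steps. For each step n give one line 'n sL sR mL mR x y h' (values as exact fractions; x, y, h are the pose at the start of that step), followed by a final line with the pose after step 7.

n=0: pose=(-8,-5,W); sL=6/29, sR=6/29; mL=-3/29, mR=3/29; mL+mR=0 → advance +0; mR−mL=6/29 → turn +1·90°
n=1: pose=(-8,-5,S); sL=30/113, sR=6/29; mL=-531/3277, mR=15/113; mL+mR=-96/3277 → advance -1; mR−mL=966/3277 → turn +1·90°
n=2: pose=(-8,-4,E); sL=60/229, sR=4/15; mL=-442/3435, mR=30/229; mL+mR=8/3435 → advance +1; mR−mL=892/3435 → turn +1·90°
n=3: pose=(-7,-4,N); sL=3/13, sR=3/10; mL=-21/260, mR=3/26; mL+mR=9/260 → advance +1; mR−mL=51/260 → turn +1·90°
n=4: pose=(-7,-3,W); sL=60/257, sR=12/53; mL=-1638/13621, mR=30/257; mL+mR=-48/13621 → advance -1; mR−mL=3228/13621 → turn +1·90°
n=5: pose=(-6,-3,S); sL=6/17, sR=30/113; mL=-423/1921, mR=3/17; mL+mR=-84/1921 → advance -1; mR−mL=762/1921 → turn +1·90°
n=6: pose=(-6,-2,E); sL=12/37, sR=60/173; mL=-966/6401, mR=6/37; mL+mR=72/6401 → advance +1; mR−mL=2004/6401 → turn +1·90°
n=7: pose=(-5,-2,N); sL=15/53, sR=3/8; mL=-81/848, mR=15/106; mL+mR=39/848 → advance +1; mR−mL=201/848 → turn +1·90°

0 6/29 6/29 -3/29 3/29 -8 -5 W
1 30/113 6/29 -531/3277 15/113 -8 -5 S
2 60/229 4/15 -442/3435 30/229 -8 -4 E
3 3/13 3/10 -21/260 3/26 -7 -4 N
4 60/257 12/53 -1638/13621 30/257 -7 -3 W
5 6/17 30/113 -423/1921 3/17 -6 -3 S
6 12/37 60/173 -966/6401 6/37 -6 -2 E
7 15/53 3/8 -81/848 15/106 -5 -2 N
final -5 -1 W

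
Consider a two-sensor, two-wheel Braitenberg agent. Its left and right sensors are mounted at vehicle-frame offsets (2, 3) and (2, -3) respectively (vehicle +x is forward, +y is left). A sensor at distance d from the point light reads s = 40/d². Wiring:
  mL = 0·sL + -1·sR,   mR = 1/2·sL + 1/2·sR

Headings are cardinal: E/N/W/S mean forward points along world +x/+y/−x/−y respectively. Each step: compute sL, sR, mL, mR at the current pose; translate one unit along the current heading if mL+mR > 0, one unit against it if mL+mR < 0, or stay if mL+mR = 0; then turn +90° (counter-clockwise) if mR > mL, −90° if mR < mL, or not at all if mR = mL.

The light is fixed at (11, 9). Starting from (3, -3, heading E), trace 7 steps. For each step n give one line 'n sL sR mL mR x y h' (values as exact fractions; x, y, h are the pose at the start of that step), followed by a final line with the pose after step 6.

n=0: pose=(3,-3,E); sL=40/117, sR=40/261; mL=-40/261, mR=280/1131; mL+mR=320/3393 → advance +1; mR−mL=1360/3393 → turn +1·90°
n=1: pose=(4,-3,N); sL=1/5, sR=10/29; mL=-10/29, mR=79/290; mL+mR=-21/290 → advance -1; mR−mL=179/290 → turn +1·90°
n=2: pose=(4,-4,W); sL=40/337, sR=40/181; mL=-40/181, mR=10360/60997; mL+mR=-3120/60997 → advance -1; mR−mL=23840/60997 → turn +1·90°
n=3: pose=(5,-4,S); sL=20/117, sR=20/153; mL=-20/153, mR=100/663; mL+mR=40/1989 → advance +1; mR−mL=560/1989 → turn +1·90°
n=4: pose=(5,-5,E); sL=40/137, sR=8/61; mL=-8/61, mR=1768/8357; mL+mR=672/8357 → advance +1; mR−mL=2864/8357 → turn +1·90°
n=5: pose=(6,-5,N); sL=5/26, sR=10/37; mL=-10/37, mR=445/1924; mL+mR=-75/1924 → advance -1; mR−mL=965/1924 → turn +1·90°
n=6: pose=(6,-6,W); sL=40/373, sR=40/193; mL=-40/193, mR=11320/71989; mL+mR=-3600/71989 → advance -1; mR−mL=26240/71989 → turn +1·90°

0 40/117 40/261 -40/261 280/1131 3 -3 E
1 1/5 10/29 -10/29 79/290 4 -3 N
2 40/337 40/181 -40/181 10360/60997 4 -4 W
3 20/117 20/153 -20/153 100/663 5 -4 S
4 40/137 8/61 -8/61 1768/8357 5 -5 E
5 5/26 10/37 -10/37 445/1924 6 -5 N
6 40/373 40/193 -40/193 11320/71989 6 -6 W
final 7 -6 S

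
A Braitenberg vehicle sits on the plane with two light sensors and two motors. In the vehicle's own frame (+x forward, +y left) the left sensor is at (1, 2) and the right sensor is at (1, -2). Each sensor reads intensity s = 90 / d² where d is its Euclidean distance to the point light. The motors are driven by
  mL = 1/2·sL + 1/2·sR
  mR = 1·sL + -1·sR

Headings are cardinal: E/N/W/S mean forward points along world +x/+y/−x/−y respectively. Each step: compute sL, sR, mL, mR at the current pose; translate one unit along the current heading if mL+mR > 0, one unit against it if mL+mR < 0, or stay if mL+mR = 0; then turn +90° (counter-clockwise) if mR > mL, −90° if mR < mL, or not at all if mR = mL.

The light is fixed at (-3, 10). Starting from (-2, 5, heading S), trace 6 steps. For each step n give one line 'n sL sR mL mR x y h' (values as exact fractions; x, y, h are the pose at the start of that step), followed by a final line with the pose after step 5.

0 2 90/37 82/37 -16/37 -2 5 S
1 45/32 45/8 225/64 -135/32 -2 4 W
2 18/5 90/41 594/205 288/205 -1 4 N
3 5 45/29 95/29 100/29 -1 5 E
4 90/17 90/41 2610/697 2160/697 0 5 N
5 9/2 45/26 81/26 36/13 0 6 E
final 1 6 S

n=0: pose=(-2,5,S); sL=2, sR=90/37; mL=82/37, mR=-16/37; mL+mR=66/37 → advance +1; mR−mL=-98/37 → turn -1·90°
n=1: pose=(-2,4,W); sL=45/32, sR=45/8; mL=225/64, mR=-135/32; mL+mR=-45/64 → advance -1; mR−mL=-495/64 → turn -1·90°
n=2: pose=(-1,4,N); sL=18/5, sR=90/41; mL=594/205, mR=288/205; mL+mR=882/205 → advance +1; mR−mL=-306/205 → turn -1·90°
n=3: pose=(-1,5,E); sL=5, sR=45/29; mL=95/29, mR=100/29; mL+mR=195/29 → advance +1; mR−mL=5/29 → turn +1·90°
n=4: pose=(0,5,N); sL=90/17, sR=90/41; mL=2610/697, mR=2160/697; mL+mR=4770/697 → advance +1; mR−mL=-450/697 → turn -1·90°
n=5: pose=(0,6,E); sL=9/2, sR=45/26; mL=81/26, mR=36/13; mL+mR=153/26 → advance +1; mR−mL=-9/26 → turn -1·90°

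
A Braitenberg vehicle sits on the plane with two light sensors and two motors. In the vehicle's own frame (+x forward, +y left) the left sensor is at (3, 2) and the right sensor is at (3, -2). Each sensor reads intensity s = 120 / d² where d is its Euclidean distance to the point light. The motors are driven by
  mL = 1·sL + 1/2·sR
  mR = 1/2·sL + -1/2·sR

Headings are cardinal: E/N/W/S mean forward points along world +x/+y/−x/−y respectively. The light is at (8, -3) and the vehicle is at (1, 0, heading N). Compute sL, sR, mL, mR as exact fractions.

left sensor world pos  = (-1, 3); dL² = 117
right sensor world pos = (3, 3); dR² = 61
sL = 120/117 = 40/39
sR = 120/61 = 120/61
mL = 1·sL + 1/2·sR = 4780/2379
mR = 1/2·sL + -1/2·sR = -1120/2379

40/39 120/61 4780/2379 -1120/2379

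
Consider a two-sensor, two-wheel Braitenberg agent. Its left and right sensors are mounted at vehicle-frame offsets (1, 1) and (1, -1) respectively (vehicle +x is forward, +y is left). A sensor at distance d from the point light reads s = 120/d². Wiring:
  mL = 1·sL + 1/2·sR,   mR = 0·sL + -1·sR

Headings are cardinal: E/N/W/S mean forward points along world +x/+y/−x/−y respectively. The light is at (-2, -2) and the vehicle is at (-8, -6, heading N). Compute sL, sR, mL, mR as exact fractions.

left sensor world pos  = (-9, -5); dL² = 58
right sensor world pos = (-7, -5); dR² = 34
sL = 120/58 = 60/29
sR = 120/34 = 60/17
mL = 1·sL + 1/2·sR = 1890/493
mR = 0·sL + -1·sR = -60/17

60/29 60/17 1890/493 -60/17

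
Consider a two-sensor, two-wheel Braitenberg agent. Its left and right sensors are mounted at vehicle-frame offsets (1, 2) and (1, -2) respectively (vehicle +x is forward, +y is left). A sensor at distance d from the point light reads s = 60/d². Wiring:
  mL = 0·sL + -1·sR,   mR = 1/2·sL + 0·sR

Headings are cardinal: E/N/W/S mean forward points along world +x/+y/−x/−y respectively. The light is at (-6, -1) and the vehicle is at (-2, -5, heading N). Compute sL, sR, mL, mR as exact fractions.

left sensor world pos  = (-4, -4); dL² = 13
right sensor world pos = (0, -4); dR² = 45
sL = 60/13 = 60/13
sR = 60/45 = 4/3
mL = 0·sL + -1·sR = -4/3
mR = 1/2·sL + 0·sR = 30/13

60/13 4/3 -4/3 30/13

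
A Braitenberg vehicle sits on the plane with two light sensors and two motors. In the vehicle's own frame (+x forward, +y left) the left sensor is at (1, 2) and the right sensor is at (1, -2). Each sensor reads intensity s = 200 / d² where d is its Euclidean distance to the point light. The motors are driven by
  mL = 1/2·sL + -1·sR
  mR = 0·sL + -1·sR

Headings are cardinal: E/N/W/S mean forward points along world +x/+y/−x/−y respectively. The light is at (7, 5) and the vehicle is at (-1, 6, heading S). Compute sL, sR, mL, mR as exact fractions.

left sensor world pos  = (1, 5); dL² = 36
right sensor world pos = (-3, 5); dR² = 100
sL = 200/36 = 50/9
sR = 200/100 = 2
mL = 1/2·sL + -1·sR = 7/9
mR = 0·sL + -1·sR = -2

50/9 2 7/9 -2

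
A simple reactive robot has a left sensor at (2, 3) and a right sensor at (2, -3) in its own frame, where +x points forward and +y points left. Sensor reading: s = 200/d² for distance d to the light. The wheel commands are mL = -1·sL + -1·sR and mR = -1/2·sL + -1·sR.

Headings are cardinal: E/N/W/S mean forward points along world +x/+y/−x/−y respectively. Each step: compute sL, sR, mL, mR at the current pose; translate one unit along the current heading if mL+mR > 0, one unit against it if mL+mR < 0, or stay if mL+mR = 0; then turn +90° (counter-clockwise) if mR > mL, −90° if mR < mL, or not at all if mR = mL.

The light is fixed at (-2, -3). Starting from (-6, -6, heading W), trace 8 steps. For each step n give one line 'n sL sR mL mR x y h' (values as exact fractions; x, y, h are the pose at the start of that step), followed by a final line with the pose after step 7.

0 25/9 50/9 -25/3 -125/18 -6 -6 W
1 8 200/61 -688/61 -444/61 -5 -6 S
2 100 100/13 -1400/13 -750/13 -5 -5 E
3 200/49 200 -10000/49 -9900/49 -6 -5 N
4 25/9 50/9 -25/3 -125/18 -6 -6 W
5 8 200/61 -688/61 -444/61 -5 -6 S
6 100 100/13 -1400/13 -750/13 -5 -5 E
7 200/49 200 -10000/49 -9900/49 -6 -5 N
final -6 -6 W

n=0: pose=(-6,-6,W); sL=25/9, sR=50/9; mL=-25/3, mR=-125/18; mL+mR=-275/18 → advance -1; mR−mL=25/18 → turn +1·90°
n=1: pose=(-5,-6,S); sL=8, sR=200/61; mL=-688/61, mR=-444/61; mL+mR=-1132/61 → advance -1; mR−mL=4 → turn +1·90°
n=2: pose=(-5,-5,E); sL=100, sR=100/13; mL=-1400/13, mR=-750/13; mL+mR=-2150/13 → advance -1; mR−mL=50 → turn +1·90°
n=3: pose=(-6,-5,N); sL=200/49, sR=200; mL=-10000/49, mR=-9900/49; mL+mR=-19900/49 → advance -1; mR−mL=100/49 → turn +1·90°
n=4: pose=(-6,-6,W); sL=25/9, sR=50/9; mL=-25/3, mR=-125/18; mL+mR=-275/18 → advance -1; mR−mL=25/18 → turn +1·90°
n=5: pose=(-5,-6,S); sL=8, sR=200/61; mL=-688/61, mR=-444/61; mL+mR=-1132/61 → advance -1; mR−mL=4 → turn +1·90°
n=6: pose=(-5,-5,E); sL=100, sR=100/13; mL=-1400/13, mR=-750/13; mL+mR=-2150/13 → advance -1; mR−mL=50 → turn +1·90°
n=7: pose=(-6,-5,N); sL=200/49, sR=200; mL=-10000/49, mR=-9900/49; mL+mR=-19900/49 → advance -1; mR−mL=100/49 → turn +1·90°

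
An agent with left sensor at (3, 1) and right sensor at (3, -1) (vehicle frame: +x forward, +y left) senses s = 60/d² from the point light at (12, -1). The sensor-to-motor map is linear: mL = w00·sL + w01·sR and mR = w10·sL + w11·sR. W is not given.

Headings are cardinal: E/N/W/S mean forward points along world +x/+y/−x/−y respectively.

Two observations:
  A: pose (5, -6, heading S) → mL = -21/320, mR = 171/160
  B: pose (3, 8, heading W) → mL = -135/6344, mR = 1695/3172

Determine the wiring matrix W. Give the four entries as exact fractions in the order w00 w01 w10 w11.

obs A: pose=(5,-6,S) → sL=3/5, sR=15/32, mL=-21/320, mR=171/160
obs B: pose=(3,8,W) → sL=15/52, sR=15/61, mL=-135/6344, mR=1695/3172
sensor matrix S = [[3/5, 15/32], [15/52, 15/61]]; det S = 1251/101504
solve [mL_A; mL_B] = S·[w00; w01] and [mR_A; mR_B] = S·[w10; w11]:
  w00 = -1/2, w01 = 1/2, w10 = 1, w11 = 1

-1/2 1/2 1 1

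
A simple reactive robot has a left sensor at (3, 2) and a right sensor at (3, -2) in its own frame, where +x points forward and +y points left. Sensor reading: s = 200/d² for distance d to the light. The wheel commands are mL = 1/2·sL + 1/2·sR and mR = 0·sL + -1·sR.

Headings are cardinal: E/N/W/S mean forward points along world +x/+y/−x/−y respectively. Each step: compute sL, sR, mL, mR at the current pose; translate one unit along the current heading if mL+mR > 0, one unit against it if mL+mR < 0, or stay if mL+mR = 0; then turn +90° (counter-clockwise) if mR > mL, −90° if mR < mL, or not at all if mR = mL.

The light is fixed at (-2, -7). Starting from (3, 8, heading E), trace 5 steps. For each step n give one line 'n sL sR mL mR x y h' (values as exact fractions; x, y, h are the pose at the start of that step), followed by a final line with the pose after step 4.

0 200/353 200/233 58600/82249 -200/233 3 8 E
1 10/9 50/37 410/333 -50/37 2 8 S
2 200/197 8/13 2088/2561 -8/13 2 9 W
3 100/181 100/193 18700/34933 -100/193 1 9 N
4 200/397 200/261 65800/103617 -200/261 1 10 E
final 0 10 S

n=0: pose=(3,8,E); sL=200/353, sR=200/233; mL=58600/82249, mR=-200/233; mL+mR=-12000/82249 → advance -1; mR−mL=-129200/82249 → turn -1·90°
n=1: pose=(2,8,S); sL=10/9, sR=50/37; mL=410/333, mR=-50/37; mL+mR=-40/333 → advance -1; mR−mL=-860/333 → turn -1·90°
n=2: pose=(2,9,W); sL=200/197, sR=8/13; mL=2088/2561, mR=-8/13; mL+mR=512/2561 → advance +1; mR−mL=-3664/2561 → turn -1·90°
n=3: pose=(1,9,N); sL=100/181, sR=100/193; mL=18700/34933, mR=-100/193; mL+mR=600/34933 → advance +1; mR−mL=-36800/34933 → turn -1·90°
n=4: pose=(1,10,E); sL=200/397, sR=200/261; mL=65800/103617, mR=-200/261; mL+mR=-13600/103617 → advance -1; mR−mL=-48400/34539 → turn -1·90°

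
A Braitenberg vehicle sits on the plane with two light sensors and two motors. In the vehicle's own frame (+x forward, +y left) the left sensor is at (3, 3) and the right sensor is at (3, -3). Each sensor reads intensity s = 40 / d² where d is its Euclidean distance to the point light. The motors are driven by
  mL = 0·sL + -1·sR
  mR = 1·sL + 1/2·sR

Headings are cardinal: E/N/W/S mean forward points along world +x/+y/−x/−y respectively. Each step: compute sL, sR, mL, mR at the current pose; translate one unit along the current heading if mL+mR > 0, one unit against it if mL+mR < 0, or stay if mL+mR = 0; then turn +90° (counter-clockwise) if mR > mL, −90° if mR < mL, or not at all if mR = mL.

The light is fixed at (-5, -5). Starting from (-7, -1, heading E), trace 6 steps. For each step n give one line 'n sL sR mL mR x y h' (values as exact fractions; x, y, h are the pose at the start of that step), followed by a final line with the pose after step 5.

n=0: pose=(-7,-1,E); sL=4/5, sR=20; mL=-20, mR=54/5; mL+mR=-46/5 → advance -1; mR−mL=154/5 → turn +1·90°
n=1: pose=(-8,-1,N); sL=8/17, sR=40/49; mL=-40/49, mR=732/833; mL+mR=52/833 → advance +1; mR−mL=1412/833 → turn +1·90°
n=2: pose=(-8,0,W); sL=1, sR=2/5; mL=-2/5, mR=6/5; mL+mR=4/5 → advance +1; mR−mL=8/5 → turn +1·90°
n=3: pose=(-9,0,S); sL=8, sR=40/53; mL=-40/53, mR=444/53; mL+mR=404/53 → advance +1; mR−mL=484/53 → turn +1·90°
n=4: pose=(-9,-1,E); sL=4/5, sR=20; mL=-20, mR=54/5; mL+mR=-46/5 → advance -1; mR−mL=154/5 → turn +1·90°
n=5: pose=(-10,-1,N); sL=40/113, sR=40/53; mL=-40/53, mR=4380/5989; mL+mR=-140/5989 → advance -1; mR−mL=8900/5989 → turn +1·90°

0 4/5 20 -20 54/5 -7 -1 E
1 8/17 40/49 -40/49 732/833 -8 -1 N
2 1 2/5 -2/5 6/5 -8 0 W
3 8 40/53 -40/53 444/53 -9 0 S
4 4/5 20 -20 54/5 -9 -1 E
5 40/113 40/53 -40/53 4380/5989 -10 -1 N
final -10 -2 W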